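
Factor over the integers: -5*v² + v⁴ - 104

(v² + 8)*(v² - 13)

Substitute u = v² to get a quadratic in u, then factor.
v² + 8 is irreducible over ℤ (always positive, so no real roots).
v² - 13 is irreducible over ℤ (13 is not a perfect square).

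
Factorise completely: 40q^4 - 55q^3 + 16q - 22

Group as (40q^4 + 16q) + (-55q^3 - 22) = 8q(5q^3 + 2) - 11(5q^3 + 2).
Both groups share the factor (5q^3 + 2).

(8q - 11)(5q^3 + 2)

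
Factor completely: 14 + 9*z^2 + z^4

(z^2 + 2)*(z^2 + 7)

Substitute u = z^2 to get a quadratic in u, then factor.
z^2 + 7 is irreducible over ℤ (always positive, so no real roots).
z^2 + 2 is irreducible over ℤ (always positive, so no real roots).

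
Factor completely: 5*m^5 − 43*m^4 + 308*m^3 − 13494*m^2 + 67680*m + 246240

By the rational root theorem, m = −12/5 is a root, so (5*m + 12) divides it; the quotient is m^4 − 11*m^3 + 88*m^2 − 2910*m + 20520.
Then m = 12 is a root, giving the factor (m − 12) and quotient m^3 + m^2 + 100*m − 1710.
Next, m = 9 is a root, giving the factor (m − 9) and quotient m^2 + 10*m + 190.
The quadratic m^2 + 10*m + 190 has discriminant −660 < 0 and is irreducible over ℤ.

(5*m + 12)*(m − 12)*(m − 9)*(m^2 + 10*m + 190)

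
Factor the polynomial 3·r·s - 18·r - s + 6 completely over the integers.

(3·r - 1)·(s - 6)

Group as (3·r·s - 18·r) + (-s + 6) = 3·r·(s - 6) - (s - 6).
Both groups share the factor (s - 6).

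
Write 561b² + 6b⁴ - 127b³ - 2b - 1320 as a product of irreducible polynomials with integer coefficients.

(2b - 11)(3b + 4)(b - 15)(b - 2)

Among the possible rational roots, b = 11/2 is a root, so (2b - 11) is a factor; dividing leaves 3b³ - 47b² + 22b + 120.
Continuing, b = -4/3 is a root, so (3b + 4) divides it; the quotient is b² - 17b + 30.
The remaining quadratic factors as (b - 15)(b - 2).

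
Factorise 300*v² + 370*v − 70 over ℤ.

Pull out the common factor 10, then factor the remaining trinomial.

10*(5*v + 7)*(6*v − 1)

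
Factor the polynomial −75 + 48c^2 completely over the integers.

3(4c + 5)(4c − 5)

Every term has a factor of 3. Then 16c^2 − 25 = (4c)² − (5)².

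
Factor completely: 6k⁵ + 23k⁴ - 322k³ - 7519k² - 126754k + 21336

Among the possible rational roots, k = 14 is a root, giving the factor (k - 14) and quotient 6k⁴ + 107k³ + 1176k² + 8945k - 1524.
Next, k = -12 is a root, so (k + 12) is a factor; dividing leaves 6k³ + 35k² + 756k - 127.
Then k = 1/6 is a root, giving the factor (6k - 1) and quotient k² + 6k + 127.
The quadratic k² + 6k + 127 has discriminant -472 < 0 and is irreducible over ℤ.

(6k - 1)(k + 12)(k - 14)(k² + 6k + 127)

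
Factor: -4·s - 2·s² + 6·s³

Pull out the common factor 2·s, then factor the remaining trinomial.

2·s·(3·s + 2)·(s - 1)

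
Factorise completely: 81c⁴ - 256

(3c + 4)(3c - 4)(9c² + 16)

Difference of squares twice: with A = 3c and B = 4, A⁴ − B⁴ = (A² − B²)(A² + B²), and A² − B² factors again.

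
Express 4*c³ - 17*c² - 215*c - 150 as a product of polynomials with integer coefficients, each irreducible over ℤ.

(4*c + 3)*(c + 5)*(c - 10)

Testing divisors of the constant over divisors of the leading coefficient, c = -5 is a root, so (c + 5) divides it; the quotient is 4*c² - 37*c - 30.
The remaining quadratic factors as (c - 10)(4*c + 3).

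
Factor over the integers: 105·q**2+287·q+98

7·(3·q+7)·(5·q+2)

Pull out the common factor 7, then factor the remaining trinomial.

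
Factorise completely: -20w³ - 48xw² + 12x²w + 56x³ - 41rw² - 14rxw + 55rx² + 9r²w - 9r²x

-(x - w)(9r + 8x + 4w)(r - 7x - 5w)

Group: 9r(-rx + rw + 7x² - 2xw - 5w²) + (8x + 4w)(-rx + rw + 7x² - 2xw - 5w²); both groups contain (-rx + rw + 7x² - 2xw - 5w²), so (9r + 8x + 4w) is a factor with cofactor -rx + rw + 7x² - 2xw - 5w².
The cofactor groups again: -rx + rw + 7x² - 2xw - 5w² = -r(x - w) + (7x + 5w)(x - w); both groups contain (x - w), giving -(r - 7x - 5w)(x - w).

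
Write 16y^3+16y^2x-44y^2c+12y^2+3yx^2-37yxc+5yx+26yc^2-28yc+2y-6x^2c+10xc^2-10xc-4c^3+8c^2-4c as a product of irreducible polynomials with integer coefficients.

(4y+3x-2c+2)(y-2c)(4y+x-c+1)

Group: 4y(4y^2+3yx-10yc+2y-6xc+4c^2-4c) + (x-c+1)(4y^2+3yx-10yc+2y-6xc+4c^2-4c); both groups contain (4y^2+3yx-10yc+2y-6xc+4c^2-4c), so (4y+x-c+1) is a factor with cofactor 4y^2+3yx-10yc+2y-6xc+4c^2-4c.
The cofactor groups again: 4y^2+3yx-10yc+2y-6xc+4c^2-4c = y(4y+3x-2c+2) - 2c(4y+3x-2c+2); both groups contain (4y+3x-2c+2), giving (y-2c)(4y+3x-2c+2).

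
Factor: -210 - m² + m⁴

(m² + 14)(m² - 15)

Substitute u = m² to get a quadratic in u, then factor.
m² + 14 is irreducible over ℤ (always positive, so no real roots).
m² - 15 is irreducible over ℤ (15 is not a perfect square).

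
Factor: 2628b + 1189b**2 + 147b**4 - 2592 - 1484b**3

(3b + 4)(7b - 8)(7b - 9)(b - 9)

Among the possible rational roots, b = -4/3 is a root, so (3b + 4) divides it; the quotient is 49b**3 - 560b**2 + 1143b - 648.
Continuing, b = 9/7 is a root, giving the factor (7b - 9) and quotient 7b**2 - 71b + 72.
The remaining quadratic factors as (7b - 8)(b - 9).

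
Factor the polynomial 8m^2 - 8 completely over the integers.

8(m + 1)(m - 1)

Pull out the common factor 8; m^2 - 1 is a difference of squares.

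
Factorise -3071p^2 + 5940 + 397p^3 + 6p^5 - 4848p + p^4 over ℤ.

By the rational root theorem, p = -2 is a root, so (p + 2) divides it; the quotient is 6p^4 - 11p^3 + 419p^2 - 3909p + 2970.
Then p = 5/6 is a root, giving the factor (6p - 5) and quotient p^3 - p^2 + 69p - 594.
Continuing, p = 6 is a root, so (p - 6) divides it; the quotient is p^2 + 5p + 99.
The quadratic p^2 + 5p + 99 has discriminant -371 < 0 and is irreducible over ℤ.

(6p - 5)(p + 2)(p - 6)(p^2 + 5p + 99)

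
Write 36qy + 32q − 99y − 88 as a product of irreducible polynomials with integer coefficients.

Group as (36qy + 32q) + (−99y − 88) = 4q(9y + 8) − 11(9y + 8).
Both groups share the factor (9y + 8).

(4q − 11)(9y + 8)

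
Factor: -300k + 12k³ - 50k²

Pull out the common factor 2k, then factor the remaining trinomial.

2k(2k - 15)(3k + 10)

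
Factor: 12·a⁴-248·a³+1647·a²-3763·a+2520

Testing divisors of the constant over divisors of the leading coefficient, a = 5/2 is a root, giving the factor (2·a-5) and quotient 6·a³-109·a²+551·a-504.
Continuing, a = 9 is a root, so (a-9) divides it; the quotient is 6·a²-55·a+56.
The remaining quadratic factors as (a-8)(6·a-7).

(2·a-5)·(6·a-7)·(a-8)·(a-9)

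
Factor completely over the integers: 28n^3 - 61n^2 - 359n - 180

Testing divisors of the constant over divisors of the leading coefficient, n = 5 is a root, giving the factor (n - 5) and quotient 28n^2 + 79n + 36.
The remaining quadratic factors as (4n + 9)(7n + 4).

(4n + 9)(7n + 4)(n - 5)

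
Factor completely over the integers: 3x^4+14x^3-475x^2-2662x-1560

(3x+2)(x+12)(x+5)(x-13)

Trying the rational-root candidates, x = -5 is a root, giving the factor (x+5) and quotient 3x^3-x^2-470x-312.
Then x = 13 is a root, so (x-13) is a factor; dividing leaves 3x^2+38x+24.
The remaining quadratic factors as (3x+2)(x+12).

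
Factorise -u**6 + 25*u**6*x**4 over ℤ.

u**6*(5*x**2 + 1)*(5*x**2 - 1)

Every term has a factor of u**6; factoring it out leaves 25*x**4 - 1.
Recognize a difference of squares with the parts 5*x**2 and 1.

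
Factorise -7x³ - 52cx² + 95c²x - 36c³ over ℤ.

Group: 4c(-9c² + 8cx + x²) - 7x(-9c² + 8cx + x²); both groups contain (-9c² + 8cx + x²), so (4c - 7x) is a factor with cofactor -9c² + 8cx + x².
The cofactor groups again: -9c² + 8cx + x² = -c(9c + x) + x(9c + x); both groups contain (9c + x), giving -(c - x)(9c + x).

-(4c - 7x)(9c + x)(c - x)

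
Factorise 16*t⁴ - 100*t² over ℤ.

4*t²*(2*t + 5)*(2*t - 5)

Pull out the common factor 4*t²; 4*t² - 25 is a difference of squares.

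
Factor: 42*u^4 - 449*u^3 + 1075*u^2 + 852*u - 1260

(6*u + 7)*(7*u - 6)*(u - 5)*(u - 6)

By the rational root theorem, u = 6 is a root, so (u - 6) divides it; the quotient is 42*u^3 - 197*u^2 - 107*u + 210.
Then u = 6/7 is a root, so (7*u - 6) divides it; the quotient is 6*u^2 - 23*u - 35.
The remaining quadratic factors as (6*u + 7)(u - 5).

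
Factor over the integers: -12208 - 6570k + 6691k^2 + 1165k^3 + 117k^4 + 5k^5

(5k - 8)(k + 1)(k + 14)(k^2 + 10k + 109)

Testing divisors of the constant over divisors of the leading coefficient, k = 8/5 is a root, giving the factor (5k - 8) and quotient k^4 + 25k^3 + 273k^2 + 1775k + 1526.
Continuing, k = -1 is a root, giving the factor (k + 1) and quotient k^3 + 24k^2 + 249k + 1526.
Then k = -14 is a root, so (k + 14) divides it; the quotient is k^2 + 10k + 109.
The quadratic k^2 + 10k + 109 has discriminant -336 < 0 and is irreducible over ℤ.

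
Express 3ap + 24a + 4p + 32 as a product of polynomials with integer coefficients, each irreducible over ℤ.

(3a + 4)(p + 8)

Group as (3ap + 24a) + (4p + 32) = 3a(p + 8) + 4(p + 8).
Both groups share the factor (p + 8).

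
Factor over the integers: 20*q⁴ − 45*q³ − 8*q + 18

Group as (20*q⁴ − 8*q) + (−45*q³ + 18) = 4*q*(5*q³ − 2) − 9*(5*q³ − 2).
Both groups share the factor (5*q³ − 2).

(4*q − 9)*(5*q³ − 2)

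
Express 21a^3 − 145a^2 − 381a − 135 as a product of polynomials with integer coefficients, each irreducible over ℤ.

By the rational root theorem, a = −3/7 is a root, so (7a + 3) is a factor; dividing leaves 3a^2 − 22a − 45.
The remaining quadratic factors as (a − 9)(3a + 5).

(3a + 5)(7a + 3)(a − 9)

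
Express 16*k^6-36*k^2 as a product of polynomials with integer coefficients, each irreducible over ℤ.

4*k^2*(2*k^2+3)*(2*k^2-3)

Pull out the common factor 4*k^2, leaving 4*k^4-9.
Recognize a difference of squares with the parts 2*k^2 and 3.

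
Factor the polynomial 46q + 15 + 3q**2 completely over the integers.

Need a pair with product 3·15 = 45 and sum 46: that's 45 and 1.
Split the middle term: 3q**2 + 45q + q + 15 = 3q(q + 15) + (q + 15).

(3q + 1)(q + 15)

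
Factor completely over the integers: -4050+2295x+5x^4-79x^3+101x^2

(5x-9)(x+5)(x-10)(x-9)

Among the possible rational roots, x = -5 is a root, so (x+5) divides it; the quotient is 5x^3-104x^2+621x-810.
Continuing, x = 10 is a root, so (x-10) is a factor; dividing leaves 5x^2-54x+81.
The remaining quadratic factors as (x-9)(5x-9).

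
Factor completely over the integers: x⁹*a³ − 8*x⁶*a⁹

Every term has a factor of x⁶*a³; factoring it out leaves x³ − 8*a⁶.
Recognize a difference of cubes with the parts x and 2*a².

a³*x⁶*(x − 2*a²)*(x² + 2*x*a² + 4*a⁴)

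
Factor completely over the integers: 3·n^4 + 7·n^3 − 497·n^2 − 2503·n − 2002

(3·n + 13)·(n + 1)·(n + 11)·(n − 14)

By the rational root theorem, n = −1 is a root, so (n + 1) divides it; the quotient is 3·n^3 + 4·n^2 − 501·n − 2002.
Continuing, n = −13/3 is a root, so (3·n + 13) is a factor; dividing leaves n^2 − 3·n − 154.
The remaining quadratic factors as (n + 11)(n − 14).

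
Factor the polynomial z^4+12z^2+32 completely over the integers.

Substitute u = z^2 to get a quadratic in u, then factor.
z^2+4 is irreducible over ℤ (sum of squares).
z^2+8 is irreducible over ℤ (always positive, so no real roots).

(z^2+4)(z^2+8)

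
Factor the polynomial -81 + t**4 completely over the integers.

(t)⁴ − (3)⁴ = ((t)² − (3)²)((t)² + (3)²); the first factor splits again, the second (t**2 + 9) is irreducible.

(t + 3)(t - 3)(t**2 + 9)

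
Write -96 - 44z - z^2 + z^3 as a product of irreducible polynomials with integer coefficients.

Testing divisors of the constant over divisors of the leading coefficient, z = -4 is a root, so (z + 4) divides it; the quotient is z^2 - 5z - 24.
The remaining quadratic factors as (z + 3)(z - 8).

(z + 3)(z + 4)(z - 8)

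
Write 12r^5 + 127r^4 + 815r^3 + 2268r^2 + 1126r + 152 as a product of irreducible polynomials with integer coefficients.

Trying the rational-root candidates, r = −4 is a root, so (r + 4) divides it; the quotient is 12r^4 + 79r^3 + 499r^2 + 272r + 38.
Continuing, r = −1/4 is a root, giving the factor (4r + 1) and quotient 3r^3 + 19r^2 + 120r + 38.
Next, r = −1/3 is a root, giving the factor (3r + 1) and quotient r^2 + 6r + 38.
The quadratic r^2 + 6r + 38 has discriminant −116 < 0 and is irreducible over ℤ.

(3r + 1)(4r + 1)(r + 4)(r^2 + 6r + 38)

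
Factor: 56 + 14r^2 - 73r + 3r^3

(3r - 7)(r + 8)(r - 1)

Testing divisors of the constant over divisors of the leading coefficient, r = 7/3 is a root, so (3r - 7) is a factor; dividing leaves r^2 + 7r - 8.
The remaining quadratic factors as (r - 1)(r + 8).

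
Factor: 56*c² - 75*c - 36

(7*c - 12)*(8*c + 3)

Need a pair with product 56·(-36) = -2016 and sum -75: that's 21 and -96.
Split the middle term: 56*c² + 21*c - 96*c - 36 = 7*c*(8*c + 3) - 12*(8*c + 3).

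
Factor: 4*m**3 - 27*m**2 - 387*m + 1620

(4*m - 15)*(m + 9)*(m - 12)

Testing divisors of the constant over divisors of the leading coefficient, m = 12 is a root, so (m - 12) divides it; the quotient is 4*m**2 + 21*m - 135.
The remaining quadratic factors as (m + 9)(4*m - 15).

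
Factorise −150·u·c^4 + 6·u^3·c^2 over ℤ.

Pull out the common factor 6·u·c^2; u^2 − 25·c^2 is a difference of squares.

6·c^2·u·(u − 5·c)·(u + 5·c)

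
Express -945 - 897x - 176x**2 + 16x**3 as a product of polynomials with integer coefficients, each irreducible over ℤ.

(4x + 7)(4x + 9)(x - 15)

Trying the rational-root candidates, x = -7/4 is a root, so (4x + 7) divides it; the quotient is 4x**2 - 51x - 135.
The remaining quadratic factors as (4x + 9)(x - 15).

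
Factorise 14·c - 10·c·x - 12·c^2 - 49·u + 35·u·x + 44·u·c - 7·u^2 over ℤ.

-(7·u - 2·c)·(u - 6·c - 5·x + 7)

Group: -7·u·(u - 6·c - 5·x + 7) + 2·c·(u - 6·c - 5·x + 7); both groups contain (u - 6·c - 5·x + 7).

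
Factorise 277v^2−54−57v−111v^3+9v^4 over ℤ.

(3v+1)(3v−2)(v−3)(v−9)

Testing divisors of the constant over divisors of the leading coefficient, v = 2/3 is a root, so (3v−2) divides it; the quotient is 3v^3−35v^2+69v+27.
Then v = 9 is a root, giving the factor (v−9) and quotient 3v^2−8v−3.
The remaining quadratic factors as (v−3)(3v+1).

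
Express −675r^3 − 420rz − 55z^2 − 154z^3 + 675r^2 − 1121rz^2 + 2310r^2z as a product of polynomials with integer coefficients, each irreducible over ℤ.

−(15r − 11z)(5r − 14z − 5)(9r + z)

Group: 5r(−135r^2 + 84rz + 11z^2) + (−14z − 5)(−135r^2 + 84rz + 11z^2); both groups contain (−135r^2 + 84rz + 11z^2), so (5r − 14z − 5) is a factor with cofactor −135r^2 + 84rz + 11z^2.
The cofactor groups again: −135r^2 + 84rz + 11z^2 = −9r(15r − 11z) − z(15r − 11z); both groups contain (15r − 11z), giving −(9r + z)(15r − 11z).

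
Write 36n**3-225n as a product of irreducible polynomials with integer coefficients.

9n(2n+5)(2n-5)

Pull out the common factor 9n; 4n**2-25 is a difference of squares.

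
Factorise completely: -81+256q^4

(4q+3)(4q-3)(16q^2+9)

Difference of squares twice: with A = 4q and B = 3, A⁴ − B⁴ = (A² − B²)(A² + B²), and A² − B² factors again.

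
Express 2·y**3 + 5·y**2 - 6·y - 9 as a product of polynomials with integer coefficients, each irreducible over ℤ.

(2·y - 3)·(y + 1)·(y + 3)

By the rational root theorem, y = -3 is a root, giving the factor (y + 3) and quotient 2·y**2 - y - 3.
The remaining quadratic factors as (y + 1)(2·y - 3).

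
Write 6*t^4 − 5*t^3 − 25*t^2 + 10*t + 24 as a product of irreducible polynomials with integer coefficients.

(2*t + 3)*(3*t − 4)*(t + 1)*(t − 2)

Testing divisors of the constant over divisors of the leading coefficient, t = −1 is a root, so (t + 1) is a factor; dividing leaves 6*t^3 − 11*t^2 − 14*t + 24.
Next, t = −3/2 is a root, so (2*t + 3) is a factor; dividing leaves 3*t^2 − 10*t + 8.
The remaining quadratic factors as (t − 2)(3*t − 4).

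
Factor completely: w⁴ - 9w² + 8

(w + 1)(w - 1)(w² - 8)

Substitute u = w² to get a quadratic in u, then factor.
w² - 8 is irreducible over ℤ (8 is not a perfect square).
w² - 1 is a difference of squares.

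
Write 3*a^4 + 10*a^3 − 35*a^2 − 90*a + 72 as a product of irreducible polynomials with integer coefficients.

Testing divisors of the constant over divisors of the leading coefficient, a = 3 is a root, so (a − 3) divides it; the quotient is 3*a^3 + 19*a^2 + 22*a − 24.
Then a = −3 is a root, so (a + 3) is a factor; dividing leaves 3*a^2 + 10*a − 8.
The remaining quadratic factors as (3*a − 2)(a + 4).

(3*a − 2)*(a + 3)*(a + 4)*(a − 3)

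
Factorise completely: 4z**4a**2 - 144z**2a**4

Pull out the common factor 4z**2a**2; z**2 - 36a**2 is a difference of squares.

4a**2z**2(z - 6a)(z + 6a)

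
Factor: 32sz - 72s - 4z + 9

(4z - 9)(8s - 1)

Group as (32sz - 72s) + (-4z + 9) = 8s(4z - 9) - (4z - 9).
Both groups share the factor (4z - 9).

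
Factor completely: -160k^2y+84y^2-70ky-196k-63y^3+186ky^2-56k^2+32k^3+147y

(2k-7y-7)(4k-3y)(4k-3y+7)

Group: 4k(8k^2-34ky-14k+21y^2-28y-49) - 3y(8k^2-34ky-14k+21y^2-28y-49); both groups contain (8k^2-34ky-14k+21y^2-28y-49), so (4k-3y) is a factor with cofactor 8k^2-34ky-14k+21y^2-28y-49.
The cofactor groups again: 8k^2-34ky-14k+21y^2-28y-49 = 4k(2k-7y-7) + (-3y+7)(2k-7y-7); both groups contain (2k-7y-7), giving (4k-3y+7)(2k-7y-7).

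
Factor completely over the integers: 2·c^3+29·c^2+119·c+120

(2·c+3)·(c+5)·(c+8)

By the rational root theorem, c = -5 is a root, giving the factor (c+5) and quotient 2·c^2+19·c+24.
The remaining quadratic factors as (c+8)(2·c+3).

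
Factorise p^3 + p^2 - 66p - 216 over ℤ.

Testing divisors of the constant over divisors of the leading coefficient, p = -4 is a root, so (p + 4) is a factor; dividing leaves p^2 - 3p - 54.
The remaining quadratic factors as (p + 6)(p - 9).

(p + 4)(p + 6)(p - 9)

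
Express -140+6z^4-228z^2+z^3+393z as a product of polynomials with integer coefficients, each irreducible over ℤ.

(2z-1)(3z-4)(z+7)(z-5)

Among the possible rational roots, z = 1/2 is a root, giving the factor (2z-1) and quotient 3z^3+2z^2-113z+140.
Continuing, z = 4/3 is a root, giving the factor (3z-4) and quotient z^2+2z-35.
The remaining quadratic factors as (z+7)(z-5).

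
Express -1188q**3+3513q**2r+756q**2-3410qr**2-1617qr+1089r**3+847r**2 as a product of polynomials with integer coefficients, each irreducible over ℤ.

Group: 12q(-99q**2+202qr+63q-99r**2-77r) - 11r(-99q**2+202qr+63q-99r**2-77r); both groups contain (-99q**2+202qr+63q-99r**2-77r), so (12q-11r) is a factor with cofactor -99q**2+202qr+63q-99r**2-77r.
The cofactor groups again: -99q**2+202qr+63q-99r**2-77r = -11q(9q-11r) + (9r+7)(9q-11r); both groups contain (9q-11r), giving -(11q-9r-7)(9q-11r).

-(11q-9r-7)(12q-11r)(9q-11r)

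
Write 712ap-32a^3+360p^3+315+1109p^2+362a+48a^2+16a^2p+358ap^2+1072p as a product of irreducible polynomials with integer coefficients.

Group: 4a(-8a^2+22ap+22a+40p^2+101p+63) + (9p+5)(-8a^2+22ap+22a+40p^2+101p+63); both groups contain (-8a^2+22ap+22a+40p^2+101p+63), so (4a+9p+5) is a factor with cofactor -8a^2+22ap+22a+40p^2+101p+63.
The cofactor groups again: -8a^2+22ap+22a+40p^2+101p+63 = -4a(2a-8p-9) + (-5p-7)(2a-8p-9); both groups contain (2a-8p-9), giving -(4a+5p+7)(2a-8p-9).

-(2a-8p-9)(4a+5p+7)(4a+9p+5)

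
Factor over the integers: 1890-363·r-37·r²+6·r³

By the rational root theorem, r = 9 is a root, giving the factor (r-9) and quotient 6·r²+17·r-210.
The remaining quadratic factors as (3·r-14)(2·r+15).

(2·r+15)·(3·r-14)·(r-9)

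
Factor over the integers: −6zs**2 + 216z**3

Every term has a factor of 6z. Then 36z**2 − s**2 = (6z)² − (s)².

6z(6z − s)(6z + s)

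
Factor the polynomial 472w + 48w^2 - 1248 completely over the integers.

Pull out the common factor 8, then factor the remaining trinomial.

8(6w - 13)(w + 12)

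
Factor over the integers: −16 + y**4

(y + 2)*(y − 2)*(y**2 + 4)

Write as (y**2)² − (4)², then factor y**2 − 4 once more.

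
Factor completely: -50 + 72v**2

Factor out 2, leaving 36v**2 - 25, which is a difference of two squares.

2(6v + 5)(6v - 5)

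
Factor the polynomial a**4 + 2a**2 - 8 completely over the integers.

Substitute u = a**2 to get a quadratic in u, then factor.
a**2 + 4 is irreducible over ℤ (sum of squares).
a**2 - 2 is irreducible over ℤ (2 is not a perfect square).

(a**2 + 4)(a**2 - 2)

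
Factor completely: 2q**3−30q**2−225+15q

(q−15)(2q**2+15)

Group as (2q**3+15q) + (−30q**2−225) = q(2q**2+15) − 15(2q**2+15).
Both groups share the factor (2q**2+15).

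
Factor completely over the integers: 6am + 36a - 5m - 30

(6a - 5)(m + 6)

Group as (6am + 36a) + (-5m - 30) = 6a(m + 6) - 5(m + 6).
Both groups share the factor (m + 6).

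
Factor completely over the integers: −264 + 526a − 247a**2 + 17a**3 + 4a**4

(4a − 3)(a + 11)(a − 2)(a − 4)

Among the possible rational roots, a = 2 is a root, so (a − 2) is a factor; dividing leaves 4a**3 + 25a**2 − 197a + 132.
Then a = −11 is a root, so (a + 11) divides it; the quotient is 4a**2 − 19a + 12.
The remaining quadratic factors as (a − 4)(4a − 3).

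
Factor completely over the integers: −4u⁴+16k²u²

Pull out the common factor 4u²; 4k²−u² is a difference of squares.

4u²(2k+u)(2k−u)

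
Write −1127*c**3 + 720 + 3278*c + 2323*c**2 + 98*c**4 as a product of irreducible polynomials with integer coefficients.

(2*c − 9)*(7*c + 2)*(7*c + 5)*(c − 8)

By the rational root theorem, c = −5/7 is a root, so (7*c + 5) is a factor; dividing leaves 14*c**3 − 171*c**2 + 454*c + 144.
Next, c = 9/2 is a root, so (2*c − 9) divides it; the quotient is 7*c**2 − 54*c − 16.
The remaining quadratic factors as (c − 8)(7*c + 2).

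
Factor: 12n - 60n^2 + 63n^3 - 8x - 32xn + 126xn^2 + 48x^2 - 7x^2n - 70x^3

-(2x - 3n)(5x + 3n - 2)(7x + 7n - 2)

Group: 2x(-35x^2 - 56xn + 24x - 21n^2 + 20n - 4) - 3n(-35x^2 - 56xn + 24x - 21n^2 + 20n - 4); both groups contain (-35x^2 - 56xn + 24x - 21n^2 + 20n - 4), so (2x - 3n) is a factor with cofactor -35x^2 - 56xn + 24x - 21n^2 + 20n - 4.
The cofactor groups again: -35x^2 - 56xn + 24x - 21n^2 + 20n - 4 = -7x(5x + 3n - 2) + (-7n + 2)(5x + 3n - 2); both groups contain (5x + 3n - 2), giving -(7x + 7n - 2)(5x + 3n - 2).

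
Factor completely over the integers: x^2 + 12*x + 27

Two integers with product 27 and sum 12 are 3 and 9.

(x + 3)*(x + 9)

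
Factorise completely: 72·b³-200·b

Factor out 8·b, leaving 9·b²-25, which is a difference of two squares.

8·b·(3·b+5)·(3·b-5)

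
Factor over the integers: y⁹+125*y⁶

y⁶*(y+5)*(y²-5*y+25)

Every term has a factor of y⁶; factoring it out leaves y³+125.
Recognize a sum of cubes with the parts 5 and y.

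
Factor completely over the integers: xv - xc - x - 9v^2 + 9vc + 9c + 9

(x - 9v - 9)(v - c - 1)

Group: x(v - c - 1) + (-9v - 9)(v - c - 1); both groups contain (v - c - 1).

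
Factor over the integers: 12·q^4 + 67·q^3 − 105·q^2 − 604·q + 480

(3·q − 8)·(4·q − 3)·(q + 4)·(q + 5)

By the rational root theorem, q = −4 is a root, so (q + 4) divides it; the quotient is 12·q^3 + 19·q^2 − 181·q + 120.
Next, q = 8/3 is a root, giving the factor (3·q − 8) and quotient 4·q^2 + 17·q − 15.
The remaining quadratic factors as (q + 5)(4·q − 3).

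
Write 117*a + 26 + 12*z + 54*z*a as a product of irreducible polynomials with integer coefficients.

(6*z + 13)*(9*a + 2)

Group as (54*z*a + 12*z) + (117*a + 26) = 6*z*(9*a + 2) + 13*(9*a + 2).
Both groups share the factor (9*a + 2).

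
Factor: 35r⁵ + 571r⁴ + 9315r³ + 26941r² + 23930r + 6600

Among the possible rational roots, r = −3/5 is a root, so (5r + 3) is a factor; dividing leaves 7r⁴ + 110r³ + 1797r² + 4310r + 2200.
Continuing, r = −2 is a root, so (r + 2) divides it; the quotient is 7r³ + 96r² + 1605r + 1100.
Next, r = −5/7 is a root, giving the factor (7r + 5) and quotient r² + 13r + 220.
The quadratic r² + 13r + 220 has discriminant −711 < 0 and is irreducible over ℤ.

(5r + 3)(7r + 5)(r + 2)(r² + 13r + 220)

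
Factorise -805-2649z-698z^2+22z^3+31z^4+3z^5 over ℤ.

Among the possible rational roots, z = -1/3 is a root, so (3z+1) divides it; the quotient is z^4+10z^3+4z^2-234z-805.
Continuing, z = 5 is a root, giving the factor (z-5) and quotient z^3+15z^2+79z+161.
Next, z = -7 is a root, so (z+7) divides it; the quotient is z^2+8z+23.
The quadratic z^2+8z+23 has discriminant -28 < 0 and is irreducible over ℤ.

(3z+1)(z+7)(z-5)(z^2+8z+23)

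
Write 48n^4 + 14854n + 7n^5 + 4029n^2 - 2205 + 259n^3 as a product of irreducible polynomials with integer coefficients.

(7n - 1)(n + 5)(n + 7)(n^2 - 5n + 63)

Testing divisors of the constant over divisors of the leading coefficient, n = -7 is a root, so (n + 7) is a factor; dividing leaves 7n^4 - n^3 + 266n^2 + 2167n - 315.
Next, n = 1/7 is a root, giving the factor (7n - 1) and quotient n^3 + 38n + 315.
Next, n = -5 is a root, giving the factor (n + 5) and quotient n^2 - 5n + 63.
The quadratic n^2 - 5n + 63 has discriminant -227 < 0 and is irreducible over ℤ.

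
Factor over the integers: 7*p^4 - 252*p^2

Every term has a factor of 7*p^2. Then p^2 - 36 = (p)² − (6)².

7*p^2*(p + 6)*(p - 6)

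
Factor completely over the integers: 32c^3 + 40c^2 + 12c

4c(2c + 1)(4c + 3)

Pull out the common factor 4c, then factor the remaining trinomial.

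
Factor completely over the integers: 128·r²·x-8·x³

8·x·(4·r+x)·(4·r-x)

Factor out 8·x, leaving 16·r²-x², which is a difference of two squares.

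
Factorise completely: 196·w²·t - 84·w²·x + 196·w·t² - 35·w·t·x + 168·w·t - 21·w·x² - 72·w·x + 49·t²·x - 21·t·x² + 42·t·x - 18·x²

Group: 7·w·(28·w·t - 12·w·x + 7·t·x - 3·x²) + (7·t + 6)·(28·w·t - 12·w·x + 7·t·x - 3·x²); both groups contain (28·w·t - 12·w·x + 7·t·x - 3·x²), so (7·w + 7·t + 6) is a factor with cofactor 28·w·t - 12·w·x + 7·t·x - 3·x².
The cofactor groups again: 28·w·t - 12·w·x + 7·t·x - 3·x² = 4·w·(7·t - 3·x) + x·(7·t - 3·x); both groups contain (7·t - 3·x), giving (4·w + x)·(7·t - 3·x).

(4·w + x)·(7·w + 7·t + 6)·(7·t - 3·x)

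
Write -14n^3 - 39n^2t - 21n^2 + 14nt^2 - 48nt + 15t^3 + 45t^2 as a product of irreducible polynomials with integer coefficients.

Group: 2n(-7n^2 - 16nt + 15t^2) + (t + 3)(-7n^2 - 16nt + 15t^2); both groups contain (-7n^2 - 16nt + 15t^2), so (2n + t + 3) is a factor with cofactor -7n^2 - 16nt + 15t^2.
The cofactor groups again: -7n^2 - 16nt + 15t^2 = -n(7n - 5t) - 3t(7n - 5t); both groups contain (7n - 5t), giving -(n + 3t)(7n - 5t).

-(2n + t + 3)(7n - 5t)(n + 3t)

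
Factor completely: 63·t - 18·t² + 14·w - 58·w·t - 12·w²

Group: -2·w·(6·w + 2·t - 7) - 9·t·(6·w + 2·t - 7); both groups contain (6·w + 2·t - 7).

-(6·w + 2·t - 7)·(2·w + 9·t)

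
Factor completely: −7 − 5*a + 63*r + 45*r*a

Group as (45*r*a + 63*r) + (−5*a − 7) = 9*r*(5*a + 7) − (5*a + 7).
Both groups share the factor (5*a + 7).

(5*a + 7)*(9*r − 1)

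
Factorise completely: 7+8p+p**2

(p+1)(p+7)

Two integers with product 7 and sum 8 are 1 and 7.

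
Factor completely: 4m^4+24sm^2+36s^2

4(3s+m^2)^2

Factor out 4 first: what remains is 9s^2+6sm^2+m^4.
Recognize a perfect-square trinomial with the parts m^2 and 3s.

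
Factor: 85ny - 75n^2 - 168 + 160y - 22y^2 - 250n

Group: -15n(5n - 2y + 12) + (11y - 14)(5n - 2y + 12); both groups contain (5n - 2y + 12).

-(15n - 11y + 14)(5n - 2y + 12)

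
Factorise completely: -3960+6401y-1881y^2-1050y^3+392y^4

(2y+5)(4y-11)(7y-8)(7y-9)

Among the possible rational roots, y = 9/7 is a root, so (7y-9) is a factor; dividing leaves 56y^3-78y^2-369y+440.
Then y = -5/2 is a root, so (2y+5) divides it; the quotient is 28y^2-109y+88.
The remaining quadratic factors as (4y-11)(7y-8).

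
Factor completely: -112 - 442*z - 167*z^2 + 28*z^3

Among the possible rational roots, z = -7/4 is a root, so (4*z + 7) divides it; the quotient is 7*z^2 - 54*z - 16.
The remaining quadratic factors as (z - 8)(7*z + 2).

(4*z + 7)*(7*z + 2)*(z - 8)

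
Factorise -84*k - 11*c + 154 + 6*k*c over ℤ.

(6*k - 11)*(c - 14)

Group as (6*k*c - 84*k) + (-11*c + 154) = 6*k*(c - 14) - 11*(c - 14).
Both groups share the factor (c - 14).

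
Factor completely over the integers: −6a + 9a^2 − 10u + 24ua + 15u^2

(3u + 3a − 2)(5u + 3a)

Group: 5u(3u + 3a − 2) + 3a(3u + 3a − 2); both groups contain (3u + 3a − 2).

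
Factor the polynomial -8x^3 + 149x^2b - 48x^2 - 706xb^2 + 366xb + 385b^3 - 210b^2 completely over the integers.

Group: x(-8x^2 + 61xb - 35b^2) + (-11b + 6)(-8x^2 + 61xb - 35b^2); both groups contain (-8x^2 + 61xb - 35b^2), so (x - 11b + 6) is a factor with cofactor -8x^2 + 61xb - 35b^2.
The cofactor groups again: -8x^2 + 61xb - 35b^2 = -8x(x - 7b) + 5b(x - 7b); both groups contain (x - 7b), giving -(8x - 5b)(x - 7b).

-(x - 11b + 6)(8x - 5b)(x - 7b)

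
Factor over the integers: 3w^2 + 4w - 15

(3w - 5)(w + 3)

Need a pair with product 3·(-15) = -45 and sum 4: that's 9 and -5.
Split the middle term: 3w^2 + 9w - 5w - 15 = 3w(w + 3) - 5(w + 3).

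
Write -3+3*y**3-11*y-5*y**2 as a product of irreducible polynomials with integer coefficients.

Among the possible rational roots, y = -1 is a root, so (y+1) is a factor; dividing leaves 3*y**2-8*y-3.
The remaining quadratic factors as (3*y+1)(y-3).

(3*y+1)*(y+1)*(y-3)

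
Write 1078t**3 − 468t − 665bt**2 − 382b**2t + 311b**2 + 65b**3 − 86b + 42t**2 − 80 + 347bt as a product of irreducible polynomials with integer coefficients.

Group: 5b(13b**2 − 105bt + 57b + 98t**2 − 14t − 40) + (11t + 2)(13b**2 − 105bt + 57b + 98t**2 − 14t − 40); both groups contain (13b**2 − 105bt + 57b + 98t**2 − 14t − 40), so (5b + 11t + 2) is a factor with cofactor 13b**2 − 105bt + 57b + 98t**2 − 14t − 40.
The cofactor groups again: 13b**2 − 105bt + 57b + 98t**2 − 14t − 40 = 13b(b − 7t + 5) + (−14t − 8)(b − 7t + 5); both groups contain (b − 7t + 5), giving (13b − 14t − 8)(b − 7t + 5).

(13b − 14t − 8)(5b + 11t + 2)(b − 7t + 5)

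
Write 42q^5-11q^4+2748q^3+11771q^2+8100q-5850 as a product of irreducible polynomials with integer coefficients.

By the rational root theorem, q = -5/3 is a root, so (3q+5) divides it; the quotient is 14q^4-27q^3+961q^2+2322q-1170.
Continuing, q = -5/2 is a root, so (2q+5) is a factor; dividing leaves 7q^3-31q^2+558q-234.
Then q = 3/7 is a root, giving the factor (7q-3) and quotient q^2-4q+78.
The quadratic q^2-4q+78 has discriminant -296 < 0 and is irreducible over ℤ.

(2q+5)(3q+5)(7q-3)(q^2-4q+78)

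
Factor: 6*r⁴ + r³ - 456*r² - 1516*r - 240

Among the possible rational roots, r = -1/6 is a root, so (6*r + 1) is a factor; dividing leaves r³ - 76*r - 240.
Next, r = -6 is a root, so (r + 6) divides it; the quotient is r² - 6*r - 40.
The remaining quadratic factors as (r - 10)(r + 4).

(6*r + 1)*(r + 4)*(r + 6)*(r - 10)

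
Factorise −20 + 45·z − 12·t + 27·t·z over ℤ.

Group as (27·t·z − 12·t) + (45·z − 20) = 3·t·(9·z − 4) + 5·(9·z − 4).
Both groups share the factor (9·z − 4).

(3·t + 5)·(9·z − 4)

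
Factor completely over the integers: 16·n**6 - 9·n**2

n**2·(4·n**2 + 3)·(4·n**2 - 3)

Factor out n**2 first: what remains is 16·n**4 - 9.
Recognize a difference of squares with the parts 4·n**2 and 3.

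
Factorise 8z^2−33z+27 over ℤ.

(8z−9)(z−3)

Need a pair with product 8·27 = 216 and sum −33: that's −24 and −9.
Split the middle term: 8z^2−24z − 9z+27 = 8z(z−3) − 9(z−3).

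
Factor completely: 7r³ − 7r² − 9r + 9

Group as (7r³ − 9r) + (−7r² + 9) = r(7r² − 9) − (7r² − 9).
Both groups share the factor (7r² − 9).

(r − 1)(7r² − 9)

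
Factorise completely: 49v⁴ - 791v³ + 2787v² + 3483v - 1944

(7v + 9)(7v - 3)(v - 8)(v - 9)

Among the possible rational roots, v = 3/7 is a root, so (7v - 3) divides it; the quotient is 7v³ - 110v² + 351v + 648.
Then v = -9/7 is a root, so (7v + 9) is a factor; dividing leaves v² - 17v + 72.
The remaining quadratic factors as (v - 8)(v - 9).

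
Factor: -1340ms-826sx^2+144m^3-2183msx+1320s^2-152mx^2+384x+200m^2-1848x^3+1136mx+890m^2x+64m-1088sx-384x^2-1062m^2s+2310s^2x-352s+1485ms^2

(2m-11s+12x)(8m-15s-11x+4)(9m+14x+8)

Group: 9m(16m^2-118ms+74mx+8m+165s^2-59sx-44s-132x^2+48x) + (14x+8)(16m^2-118ms+74mx+8m+165s^2-59sx-44s-132x^2+48x); both groups contain (16m^2-118ms+74mx+8m+165s^2-59sx-44s-132x^2+48x), so (9m+14x+8) is a factor with cofactor 16m^2-118ms+74mx+8m+165s^2-59sx-44s-132x^2+48x.
The cofactor groups again: 16m^2-118ms+74mx+8m+165s^2-59sx-44s-132x^2+48x = 2m(8m-15s-11x+4) + (-11s+12x)(8m-15s-11x+4); both groups contain (8m-15s-11x+4), giving (2m-11s+12x)(8m-15s-11x+4).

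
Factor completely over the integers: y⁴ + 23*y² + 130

Substitute u = y² to get a quadratic in u, then factor.
y² + 10 is irreducible over ℤ (always positive, so no real roots).
y² + 13 is irreducible over ℤ (always positive, so no real roots).

(y² + 10)*(y² + 13)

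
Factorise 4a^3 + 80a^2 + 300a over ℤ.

4a(a + 15)(a + 5)

Pull out the common factor 4a, then factor the remaining trinomial.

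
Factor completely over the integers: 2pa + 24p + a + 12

Group as (2pa + 24p) + (a + 12) = 2p(a + 12) + (a + 12).
Both groups share the factor (a + 12).

(2p + 1)(a + 12)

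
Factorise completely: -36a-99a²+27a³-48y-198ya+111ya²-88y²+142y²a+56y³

(4y+3a)(7y+9a+3)(2y+a-4)

Group: 4y(14y²+25ya-22y+9a²-33a-12) + 3a(14y²+25ya-22y+9a²-33a-12); both groups contain (14y²+25ya-22y+9a²-33a-12), so (4y+3a) is a factor with cofactor 14y²+25ya-22y+9a²-33a-12.
The cofactor groups again: 14y²+25ya-22y+9a²-33a-12 = 7y(2y+a-4) + (9a+3)(2y+a-4); both groups contain (2y+a-4), giving (7y+9a+3)(2y+a-4).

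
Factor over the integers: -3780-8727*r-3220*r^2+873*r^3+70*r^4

(2*r-9)*(5*r+7)*(7*r+4)*(r+15)

Among the possible rational roots, r = 9/2 is a root, giving the factor (2*r-9) and quotient 35*r^3+594*r^2+1063*r+420.
Next, r = -15 is a root, giving the factor (r+15) and quotient 35*r^2+69*r+28.
The remaining quadratic factors as (7*r+4)(5*r+7).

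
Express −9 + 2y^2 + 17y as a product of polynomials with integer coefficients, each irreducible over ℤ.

(2y − 1)(y + 9)

Need a pair with product 2·(−9) = −18 and sum 17: that's 18 and −1.
Split the middle term: 2y^2 + 18y − y − 9 = 2y(y + 9) − (y + 9).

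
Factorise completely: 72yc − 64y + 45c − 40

Group as (72yc − 64y) + (45c − 40) = 8y(9c − 8) + 5(9c − 8).
Both groups share the factor (9c − 8).

(8y + 5)(9c − 8)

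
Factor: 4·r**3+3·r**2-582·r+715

(4·r-5)·(r+13)·(r-11)

Trying the rational-root candidates, r = 5/4 is a root, giving the factor (4·r-5) and quotient r**2+2·r-143.
The remaining quadratic factors as (r-11)(r+13).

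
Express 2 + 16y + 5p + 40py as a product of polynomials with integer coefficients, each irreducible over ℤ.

(5p + 2)(8y + 1)

Group as (40py + 5p) + (16y + 2) = 5p(8y + 1) + 2(8y + 1).
Both groups share the factor (8y + 1).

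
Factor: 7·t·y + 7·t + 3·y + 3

(7·t + 3)·(y + 1)

Group as (7·t·y + 7·t) + (3·y + 3) = 7·t·(y + 1) + 3·(y + 1).
Both groups share the factor (y + 1).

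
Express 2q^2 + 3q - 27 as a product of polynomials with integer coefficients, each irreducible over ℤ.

Need a pair with product 2·(-27) = -54 and sum 3: that's 9 and -6.
Split the middle term: 2q^2 + 9q - 6q - 27 = q(2q + 9) - 3(2q + 9).

(2q + 9)(q - 3)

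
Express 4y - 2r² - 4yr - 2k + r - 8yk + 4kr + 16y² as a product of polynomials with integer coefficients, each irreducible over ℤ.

(4y - 2k + r)(4y - 2r + 1)

Group: 4y(4y - 2r + 1) + (-2k + r)(4y - 2r + 1); both groups contain (4y - 2r + 1).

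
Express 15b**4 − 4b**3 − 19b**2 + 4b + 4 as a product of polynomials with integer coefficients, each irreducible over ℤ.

By the rational root theorem, b = −2/5 is a root, so (5b + 2) is a factor; dividing leaves 3b**3 − 2b**2 − 3b + 2.
Next, b = 2/3 is a root, so (3b − 2) is a factor; dividing leaves b**2 − 1.
The remaining quadratic factors as (b − 1)(b + 1).

(3b − 2)(5b + 2)(b + 1)(b − 1)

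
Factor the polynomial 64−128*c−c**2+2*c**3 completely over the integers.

(2*c−1)*(c+8)*(c−8)

By the rational root theorem, c = 1/2 is a root, so (2*c−1) is a factor; dividing leaves c**2−64.
The remaining quadratic factors as (c−8)(c+8).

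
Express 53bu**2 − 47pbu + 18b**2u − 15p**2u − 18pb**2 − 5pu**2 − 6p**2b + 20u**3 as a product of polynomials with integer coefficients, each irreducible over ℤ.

Group: 3p(−2pb − 5pu + 2bu + 5u**2) + (9b + 4u)(−2pb − 5pu + 2bu + 5u**2); both groups contain (−2pb − 5pu + 2bu + 5u**2), so (3p + 9b + 4u) is a factor with cofactor −2pb − 5pu + 2bu + 5u**2.
The cofactor groups again: −2pb − 5pu + 2bu + 5u**2 = −p(2b + 5u) + u(2b + 5u); both groups contain (2b + 5u), giving −(p − u)(2b + 5u).

−(2b + 5u)(3p + 9b + 4u)(p − u)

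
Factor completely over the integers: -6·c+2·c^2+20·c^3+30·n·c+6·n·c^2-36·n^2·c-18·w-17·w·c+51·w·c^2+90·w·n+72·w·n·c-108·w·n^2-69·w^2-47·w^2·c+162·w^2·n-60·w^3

-(5·w-6·n-4·c+2)·(4·w-6·n+5·c+3)·(3·w+c)

Group: 4·w·(-15·w^2+18·w·n+7·w·c-6·w+6·n·c+4·c^2-2·c) + (-6·n+5·c+3)·(-15·w^2+18·w·n+7·w·c-6·w+6·n·c+4·c^2-2·c); both groups contain (-15·w^2+18·w·n+7·w·c-6·w+6·n·c+4·c^2-2·c), so (4·w-6·n+5·c+3) is a factor with cofactor -15·w^2+18·w·n+7·w·c-6·w+6·n·c+4·c^2-2·c.
The cofactor groups again: -15·w^2+18·w·n+7·w·c-6·w+6·n·c+4·c^2-2·c = -3·w·(5·w-6·n-4·c+2) - c·(5·w-6·n-4·c+2); both groups contain (5·w-6·n-4·c+2), giving -(3·w+c)·(5·w-6·n-4·c+2).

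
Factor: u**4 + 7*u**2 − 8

Substitute w = u**2 to get a quadratic in w, then factor.
u**2 + 8 is irreducible over ℤ (always positive, so no real roots).
u**2 − 1 is a difference of squares.

(u + 1)*(u − 1)*(u**2 + 8)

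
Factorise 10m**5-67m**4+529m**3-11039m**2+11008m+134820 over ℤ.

By the rational root theorem, m = 10 is a root, so (m-10) is a factor; dividing leaves 10m**4+33m**3+859m**2-2449m-13482.
Continuing, m = 9/2 is a root, so (2m-9) is a factor; dividing leaves 5m**3+39m**2+605m+1498.
Continuing, m = -14/5 is a root, so (5m+14) divides it; the quotient is m**2+5m+107.
The quadratic m**2+5m+107 has discriminant -403 < 0 and is irreducible over ℤ.

(2m-9)(5m+14)(m-10)(m**2+5m+107)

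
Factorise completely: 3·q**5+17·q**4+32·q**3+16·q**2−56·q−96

Among the possible rational roots, q = −2 is a root, giving the factor (q+2) and quotient 3·q**4+11·q**3+10·q**2−4·q−48.
Then q = −3 is a root, so (q+3) is a factor; dividing leaves 3·q**3+2·q**2+4·q−16.
Next, q = 4/3 is a root, so (3·q−4) is a factor; dividing leaves q**2+2·q+4.
The quadratic q**2+2·q+4 has discriminant −12 < 0 and is irreducible over ℤ.

(3·q−4)·(q+2)·(q+3)·(q**2+2·q+4)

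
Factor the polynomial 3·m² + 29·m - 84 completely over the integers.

(3·m - 7)·(m + 12)

Need a pair with product 3·(-84) = -252 and sum 29: that's 36 and -7.
Split the middle term: 3·m² + 36·m - 7·m - 84 = 3·m·(m + 12) - 7·(m + 12).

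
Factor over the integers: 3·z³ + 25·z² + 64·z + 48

Trying the rational-root candidates, z = −4 is a root, giving the factor (z + 4) and quotient 3·z² + 13·z + 12.
The remaining quadratic factors as (3·z + 4)(z + 3).

(3·z + 4)·(z + 3)·(z + 4)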